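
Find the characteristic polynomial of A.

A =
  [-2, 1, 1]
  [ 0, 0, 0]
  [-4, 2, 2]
x^3

Expanding det(x·I − A) (e.g. by cofactor expansion or by noting that A is similar to its Jordan form J, which has the same characteristic polynomial as A) gives
  χ_A(x) = x^3
which factors as x^3. The eigenvalues (with algebraic multiplicities) are λ = 0 with multiplicity 3.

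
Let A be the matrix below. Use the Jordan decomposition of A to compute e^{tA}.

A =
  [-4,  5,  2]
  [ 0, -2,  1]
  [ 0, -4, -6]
e^{tA} =
  [exp(-4*t), t^2*exp(-4*t) + 5*t*exp(-4*t), t^2*exp(-4*t)/2 + 2*t*exp(-4*t)]
  [0, 2*t*exp(-4*t) + exp(-4*t), t*exp(-4*t)]
  [0, -4*t*exp(-4*t), -2*t*exp(-4*t) + exp(-4*t)]

Strategy: write A = P · J · P⁻¹ where J is a Jordan canonical form, so e^{tA} = P · e^{tJ} · P⁻¹, and e^{tJ} can be computed block-by-block.

A has Jordan form
J =
  [-4,  1,  0]
  [ 0, -4,  1]
  [ 0,  0, -4]
(up to reordering of blocks).

Per-block formulas:
  For a 3×3 Jordan block J_3(-4): exp(t · J_3(-4)) = e^(-4t)·(I + t·N + (t^2/2)·N^2), where N is the 3×3 nilpotent shift.

After assembling e^{tJ} and conjugating by P, we get:

e^{tA} =
  [exp(-4*t), t^2*exp(-4*t) + 5*t*exp(-4*t), t^2*exp(-4*t)/2 + 2*t*exp(-4*t)]
  [0, 2*t*exp(-4*t) + exp(-4*t), t*exp(-4*t)]
  [0, -4*t*exp(-4*t), -2*t*exp(-4*t) + exp(-4*t)]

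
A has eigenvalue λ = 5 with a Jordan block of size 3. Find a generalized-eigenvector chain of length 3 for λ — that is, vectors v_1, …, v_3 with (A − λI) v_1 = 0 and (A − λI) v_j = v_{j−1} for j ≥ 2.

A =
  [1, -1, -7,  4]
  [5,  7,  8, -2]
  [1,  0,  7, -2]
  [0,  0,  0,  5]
A Jordan chain for λ = 5 of length 3:
v_1 = (4, -2, -2, 0)ᵀ
v_2 = (-4, 5, 1, 0)ᵀ
v_3 = (1, 0, 0, 0)ᵀ

Let N = A − (5)·I. We want v_3 with N^3 v_3 = 0 but N^2 v_3 ≠ 0; then v_{j-1} := N · v_j for j = 3, …, 2.

Pick v_3 = (1, 0, 0, 0)ᵀ.
Then v_2 = N · v_3 = (-4, 5, 1, 0)ᵀ.
Then v_1 = N · v_2 = (4, -2, -2, 0)ᵀ.

Sanity check: (A − (5)·I) v_1 = (0, 0, 0, 0)ᵀ = 0. ✓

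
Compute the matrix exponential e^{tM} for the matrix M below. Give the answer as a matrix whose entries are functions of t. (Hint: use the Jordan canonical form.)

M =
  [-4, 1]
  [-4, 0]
e^{tM} =
  [-2*t*exp(-2*t) + exp(-2*t), t*exp(-2*t)]
  [-4*t*exp(-2*t), 2*t*exp(-2*t) + exp(-2*t)]

Strategy: write M = P · J · P⁻¹ where J is a Jordan canonical form, so e^{tM} = P · e^{tJ} · P⁻¹, and e^{tJ} can be computed block-by-block.

M has Jordan form
J =
  [-2,  1]
  [ 0, -2]
(up to reordering of blocks).

Per-block formulas:
  For a 2×2 Jordan block J_2(-2): exp(t · J_2(-2)) = e^(-2t)·(I + t·N), where N is the 2×2 nilpotent shift.

After assembling e^{tJ} and conjugating by P, we get:

e^{tM} =
  [-2*t*exp(-2*t) + exp(-2*t), t*exp(-2*t)]
  [-4*t*exp(-2*t), 2*t*exp(-2*t) + exp(-2*t)]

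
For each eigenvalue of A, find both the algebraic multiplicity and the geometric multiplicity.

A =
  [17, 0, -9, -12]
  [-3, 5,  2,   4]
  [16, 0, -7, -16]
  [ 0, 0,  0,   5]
λ = 5: alg = 4, geom = 2

Step 1 — factor the characteristic polynomial to read off the algebraic multiplicities:
  χ_A(x) = (x - 5)^4

Step 2 — compute geometric multiplicities via the rank-nullity identity g(λ) = n − rank(A − λI):
  rank(A − (5)·I) = 2, so dim ker(A − (5)·I) = n − 2 = 2

Summary:
  λ = 5: algebraic multiplicity = 4, geometric multiplicity = 2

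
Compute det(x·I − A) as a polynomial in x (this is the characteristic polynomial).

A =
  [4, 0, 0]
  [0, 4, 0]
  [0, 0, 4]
x^3 - 12*x^2 + 48*x - 64

Expanding det(x·I − A) (e.g. by cofactor expansion or by noting that A is similar to its Jordan form J, which has the same characteristic polynomial as A) gives
  χ_A(x) = x^3 - 12*x^2 + 48*x - 64
which factors as (x - 4)^3. The eigenvalues (with algebraic multiplicities) are λ = 4 with multiplicity 3.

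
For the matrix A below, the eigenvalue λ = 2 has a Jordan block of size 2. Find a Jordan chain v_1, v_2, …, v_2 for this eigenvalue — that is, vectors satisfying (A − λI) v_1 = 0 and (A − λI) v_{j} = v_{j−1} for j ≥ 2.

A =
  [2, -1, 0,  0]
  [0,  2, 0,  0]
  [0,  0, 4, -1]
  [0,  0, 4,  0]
A Jordan chain for λ = 2 of length 2:
v_1 = (-1, 0, 0, 0)ᵀ
v_2 = (0, 1, 0, 0)ᵀ

Let N = A − (2)·I. We want v_2 with N^2 v_2 = 0 but N^1 v_2 ≠ 0; then v_{j-1} := N · v_j for j = 2, …, 2.

Pick v_2 = (0, 1, 0, 0)ᵀ.
Then v_1 = N · v_2 = (-1, 0, 0, 0)ᵀ.

Sanity check: (A − (2)·I) v_1 = (0, 0, 0, 0)ᵀ = 0. ✓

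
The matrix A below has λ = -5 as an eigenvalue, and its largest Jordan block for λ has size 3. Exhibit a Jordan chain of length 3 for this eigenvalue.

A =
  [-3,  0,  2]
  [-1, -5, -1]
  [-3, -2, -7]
A Jordan chain for λ = -5 of length 3:
v_1 = (-2, 1, 2)ᵀ
v_2 = (2, -1, -3)ᵀ
v_3 = (1, 0, 0)ᵀ

Let N = A − (-5)·I. We want v_3 with N^3 v_3 = 0 but N^2 v_3 ≠ 0; then v_{j-1} := N · v_j for j = 3, …, 2.

Pick v_3 = (1, 0, 0)ᵀ.
Then v_2 = N · v_3 = (2, -1, -3)ᵀ.
Then v_1 = N · v_2 = (-2, 1, 2)ᵀ.

Sanity check: (A − (-5)·I) v_1 = (0, 0, 0)ᵀ = 0. ✓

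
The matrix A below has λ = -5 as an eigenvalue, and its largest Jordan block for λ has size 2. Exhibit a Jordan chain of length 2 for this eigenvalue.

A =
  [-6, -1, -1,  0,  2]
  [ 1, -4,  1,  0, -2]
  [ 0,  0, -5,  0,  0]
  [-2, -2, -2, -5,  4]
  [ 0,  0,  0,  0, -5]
A Jordan chain for λ = -5 of length 2:
v_1 = (-1, 1, 0, -2, 0)ᵀ
v_2 = (1, 0, 0, 0, 0)ᵀ

Let N = A − (-5)·I. We want v_2 with N^2 v_2 = 0 but N^1 v_2 ≠ 0; then v_{j-1} := N · v_j for j = 2, …, 2.

Pick v_2 = (1, 0, 0, 0, 0)ᵀ.
Then v_1 = N · v_2 = (-1, 1, 0, -2, 0)ᵀ.

Sanity check: (A − (-5)·I) v_1 = (0, 0, 0, 0, 0)ᵀ = 0. ✓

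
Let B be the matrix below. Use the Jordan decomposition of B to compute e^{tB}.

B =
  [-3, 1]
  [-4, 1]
e^{tB} =
  [-2*t*exp(-t) + exp(-t), t*exp(-t)]
  [-4*t*exp(-t), 2*t*exp(-t) + exp(-t)]

Strategy: write B = P · J · P⁻¹ where J is a Jordan canonical form, so e^{tB} = P · e^{tJ} · P⁻¹, and e^{tJ} can be computed block-by-block.

B has Jordan form
J =
  [-1,  1]
  [ 0, -1]
(up to reordering of blocks).

Per-block formulas:
  For a 2×2 Jordan block J_2(-1): exp(t · J_2(-1)) = e^(-1t)·(I + t·N), where N is the 2×2 nilpotent shift.

After assembling e^{tJ} and conjugating by P, we get:

e^{tB} =
  [-2*t*exp(-t) + exp(-t), t*exp(-t)]
  [-4*t*exp(-t), 2*t*exp(-t) + exp(-t)]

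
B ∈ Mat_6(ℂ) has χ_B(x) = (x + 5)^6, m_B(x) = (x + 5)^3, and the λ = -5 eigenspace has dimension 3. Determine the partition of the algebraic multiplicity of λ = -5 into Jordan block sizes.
Block sizes for λ = -5: [3, 2, 1]

Step 1 — from the characteristic polynomial, algebraic multiplicity of λ = -5 is 6. From dim ker(B − (-5)·I) = 3, there are exactly 3 Jordan blocks for λ = -5.
Step 2 — from the minimal polynomial, the factor (x + 5)^3 tells us the largest block for λ = -5 has size 3.
Step 3 — with total size 6, 3 blocks, and largest block 3, the block sizes (in nonincreasing order) are [3, 2, 1].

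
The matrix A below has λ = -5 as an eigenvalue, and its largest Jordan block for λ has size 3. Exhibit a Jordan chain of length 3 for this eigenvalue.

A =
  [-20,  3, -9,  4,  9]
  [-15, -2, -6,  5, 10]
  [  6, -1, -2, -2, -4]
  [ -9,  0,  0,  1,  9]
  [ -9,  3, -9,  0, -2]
A Jordan chain for λ = -5 of length 3:
v_1 = (9, 9, -3, 0, 9)ᵀ
v_2 = (-15, -15, 6, -9, -9)ᵀ
v_3 = (1, 0, 0, 0, 0)ᵀ

Let N = A − (-5)·I. We want v_3 with N^3 v_3 = 0 but N^2 v_3 ≠ 0; then v_{j-1} := N · v_j for j = 3, …, 2.

Pick v_3 = (1, 0, 0, 0, 0)ᵀ.
Then v_2 = N · v_3 = (-15, -15, 6, -9, -9)ᵀ.
Then v_1 = N · v_2 = (9, 9, -3, 0, 9)ᵀ.

Sanity check: (A − (-5)·I) v_1 = (0, 0, 0, 0, 0)ᵀ = 0. ✓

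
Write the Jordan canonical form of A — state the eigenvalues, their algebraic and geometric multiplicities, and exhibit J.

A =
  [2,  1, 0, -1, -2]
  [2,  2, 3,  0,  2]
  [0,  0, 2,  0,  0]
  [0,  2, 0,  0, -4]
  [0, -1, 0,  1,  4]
J_3(2) ⊕ J_1(2) ⊕ J_1(2)

The characteristic polynomial is
  det(x·I − A) = x^5 - 10*x^4 + 40*x^3 - 80*x^2 + 80*x - 32 = (x - 2)^5

Eigenvalues and multiplicities (the geometric multiplicity of λ is n − rank(A − λI), which equals the number of Jordan blocks for λ):
  λ = 2: algebraic multiplicity = 5, geometric multiplicity = 3

Determining the block sizes for each eigenvalue:
  λ = 2: with am = 5 and gm = 3, the partition is not yet determined (e.g. several partitions of 5 into 3 parts exist). Let N = A − (2)·I. Computing rank(N^1) = 2, rank(N^2) = 1, rank(N^3) = 0; the number of blocks of size ≥ j is rank(N^{j−1}) − rank(N^j), giving [3, 1, 1]. So we have 1 block(s) of size 3, 2 block(s) of size 1 → block sizes [3, 1, 1]

Assembling the blocks gives a Jordan form
J =
  [2, 1, 0, 0, 0]
  [0, 2, 1, 0, 0]
  [0, 0, 2, 0, 0]
  [0, 0, 0, 2, 0]
  [0, 0, 0, 0, 2]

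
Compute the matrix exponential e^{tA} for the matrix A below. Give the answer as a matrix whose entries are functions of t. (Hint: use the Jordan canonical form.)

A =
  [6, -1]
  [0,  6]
e^{tA} =
  [exp(6*t), -t*exp(6*t)]
  [0, exp(6*t)]

Strategy: write A = P · J · P⁻¹ where J is a Jordan canonical form, so e^{tA} = P · e^{tJ} · P⁻¹, and e^{tJ} can be computed block-by-block.

A has Jordan form
J =
  [6, 1]
  [0, 6]
(up to reordering of blocks).

Per-block formulas:
  For a 2×2 Jordan block J_2(6): exp(t · J_2(6)) = e^(6t)·(I + t·N), where N is the 2×2 nilpotent shift.

After assembling e^{tJ} and conjugating by P, we get:

e^{tA} =
  [exp(6*t), -t*exp(6*t)]
  [0, exp(6*t)]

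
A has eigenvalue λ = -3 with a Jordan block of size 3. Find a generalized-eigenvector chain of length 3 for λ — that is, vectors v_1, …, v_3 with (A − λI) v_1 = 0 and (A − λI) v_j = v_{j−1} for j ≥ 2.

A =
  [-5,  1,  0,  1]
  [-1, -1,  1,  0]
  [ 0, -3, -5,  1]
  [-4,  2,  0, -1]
A Jordan chain for λ = -3 of length 3:
v_1 = (-1, 0, -1, -2)ᵀ
v_2 = (-2, -1, 0, -4)ᵀ
v_3 = (1, 0, 0, 0)ᵀ

Let N = A − (-3)·I. We want v_3 with N^3 v_3 = 0 but N^2 v_3 ≠ 0; then v_{j-1} := N · v_j for j = 3, …, 2.

Pick v_3 = (1, 0, 0, 0)ᵀ.
Then v_2 = N · v_3 = (-2, -1, 0, -4)ᵀ.
Then v_1 = N · v_2 = (-1, 0, -1, -2)ᵀ.

Sanity check: (A − (-3)·I) v_1 = (0, 0, 0, 0)ᵀ = 0. ✓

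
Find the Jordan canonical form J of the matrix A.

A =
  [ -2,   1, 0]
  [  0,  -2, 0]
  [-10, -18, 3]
J_2(-2) ⊕ J_1(3)

The characteristic polynomial is
  det(x·I − A) = x^3 + x^2 - 8*x - 12 = (x - 3)*(x + 2)^2

Eigenvalues and multiplicities (the geometric multiplicity of λ is n − rank(A − λI), which equals the number of Jordan blocks for λ):
  λ = -2: algebraic multiplicity = 2, geometric multiplicity = 1
  λ = 3: algebraic multiplicity = 1, geometric multiplicity = 1

Determining the block sizes for each eigenvalue:
  λ = -2: one block (gm = 1), so the single block has size am = 2 → block sizes [2]
  λ = 3: one block (gm = 1), so the single block has size am = 1 → block sizes [1]

Assembling the blocks gives a Jordan form
J =
  [-2,  1, 0]
  [ 0, -2, 0]
  [ 0,  0, 3]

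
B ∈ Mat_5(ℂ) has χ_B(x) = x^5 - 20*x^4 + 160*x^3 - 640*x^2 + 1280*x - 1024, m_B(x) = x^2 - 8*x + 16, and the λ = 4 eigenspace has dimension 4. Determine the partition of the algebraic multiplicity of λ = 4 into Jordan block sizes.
Block sizes for λ = 4: [2, 1, 1, 1]

Step 1 — from the characteristic polynomial, algebraic multiplicity of λ = 4 is 5. From dim ker(B − (4)·I) = 4, there are exactly 4 Jordan blocks for λ = 4.
Step 2 — from the minimal polynomial, the factor (x − 4)^2 tells us the largest block for λ = 4 has size 2.
Step 3 — with total size 5, 4 blocks, and largest block 2, the block sizes (in nonincreasing order) are [2, 1, 1, 1].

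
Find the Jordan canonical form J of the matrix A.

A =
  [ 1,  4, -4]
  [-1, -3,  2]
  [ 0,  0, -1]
J_2(-1) ⊕ J_1(-1)

The characteristic polynomial is
  det(x·I − A) = x^3 + 3*x^2 + 3*x + 1 = (x + 1)^3

Eigenvalues and multiplicities (the geometric multiplicity of λ is n − rank(A − λI), which equals the number of Jordan blocks for λ):
  λ = -1: algebraic multiplicity = 3, geometric multiplicity = 2

Determining the block sizes for each eigenvalue:
  λ = -1: 2 blocks summing to 3 forces exactly one block of size 2 and the rest size 1 → block sizes [2, 1]

Assembling the blocks gives a Jordan form
J =
  [-1,  1,  0]
  [ 0, -1,  0]
  [ 0,  0, -1]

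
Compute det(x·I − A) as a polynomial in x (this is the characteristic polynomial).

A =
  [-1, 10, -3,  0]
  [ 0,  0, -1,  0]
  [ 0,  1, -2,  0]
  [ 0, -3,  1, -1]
x^4 + 4*x^3 + 6*x^2 + 4*x + 1

Expanding det(x·I − A) (e.g. by cofactor expansion or by noting that A is similar to its Jordan form J, which has the same characteristic polynomial as A) gives
  χ_A(x) = x^4 + 4*x^3 + 6*x^2 + 4*x + 1
which factors as (x + 1)^4. The eigenvalues (with algebraic multiplicities) are λ = -1 with multiplicity 4.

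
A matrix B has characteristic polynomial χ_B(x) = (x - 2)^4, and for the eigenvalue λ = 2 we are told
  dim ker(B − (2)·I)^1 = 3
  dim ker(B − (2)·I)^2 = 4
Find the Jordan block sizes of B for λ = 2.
Block sizes for λ = 2: [2, 1, 1]

From the dimensions of kernels of powers, the number of Jordan blocks of size at least j is d_j − d_{j−1} where d_j = dim ker(N^j) (with d_0 = 0). Computing the differences gives [3, 1].
The number of blocks of size exactly k is (#blocks of size ≥ k) − (#blocks of size ≥ k + 1), so the partition is: 2 block(s) of size 1, 1 block(s) of size 2.
In nonincreasing order the block sizes are [2, 1, 1].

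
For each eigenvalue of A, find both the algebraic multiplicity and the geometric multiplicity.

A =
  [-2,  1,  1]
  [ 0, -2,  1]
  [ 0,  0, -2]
λ = -2: alg = 3, geom = 1

Step 1 — factor the characteristic polynomial to read off the algebraic multiplicities:
  χ_A(x) = (x + 2)^3

Step 2 — compute geometric multiplicities via the rank-nullity identity g(λ) = n − rank(A − λI):
  rank(A − (-2)·I) = 2, so dim ker(A − (-2)·I) = n − 2 = 1

Summary:
  λ = -2: algebraic multiplicity = 3, geometric multiplicity = 1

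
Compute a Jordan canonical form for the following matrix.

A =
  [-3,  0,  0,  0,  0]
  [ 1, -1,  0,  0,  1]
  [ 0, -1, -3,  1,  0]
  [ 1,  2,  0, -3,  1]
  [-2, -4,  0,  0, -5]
J_2(-3) ⊕ J_2(-3) ⊕ J_1(-3)

The characteristic polynomial is
  det(x·I − A) = x^5 + 15*x^4 + 90*x^3 + 270*x^2 + 405*x + 243 = (x + 3)^5

Eigenvalues and multiplicities (the geometric multiplicity of λ is n − rank(A − λI), which equals the number of Jordan blocks for λ):
  λ = -3: algebraic multiplicity = 5, geometric multiplicity = 3

Determining the block sizes for each eigenvalue:
  λ = -3: with am = 5 and gm = 3, the partition is not yet determined (e.g. several partitions of 5 into 3 parts exist). Let N = A − (-3)·I. Computing rank(N^1) = 2, rank(N^2) = 0; the number of blocks of size ≥ j is rank(N^{j−1}) − rank(N^j), giving [3, 2]. So we have 2 block(s) of size 2, 1 block(s) of size 1 → block sizes [2, 2, 1]

Assembling the blocks gives a Jordan form
J =
  [-3,  1,  0,  0,  0]
  [ 0, -3,  0,  0,  0]
  [ 0,  0, -3,  1,  0]
  [ 0,  0,  0, -3,  0]
  [ 0,  0,  0,  0, -3]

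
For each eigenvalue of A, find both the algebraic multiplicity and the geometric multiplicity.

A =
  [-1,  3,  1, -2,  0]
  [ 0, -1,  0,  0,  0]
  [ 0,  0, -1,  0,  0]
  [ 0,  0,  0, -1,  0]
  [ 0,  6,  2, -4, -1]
λ = -1: alg = 5, geom = 4

Step 1 — factor the characteristic polynomial to read off the algebraic multiplicities:
  χ_A(x) = (x + 1)^5

Step 2 — compute geometric multiplicities via the rank-nullity identity g(λ) = n − rank(A − λI):
  rank(A − (-1)·I) = 1, so dim ker(A − (-1)·I) = n − 1 = 4

Summary:
  λ = -1: algebraic multiplicity = 5, geometric multiplicity = 4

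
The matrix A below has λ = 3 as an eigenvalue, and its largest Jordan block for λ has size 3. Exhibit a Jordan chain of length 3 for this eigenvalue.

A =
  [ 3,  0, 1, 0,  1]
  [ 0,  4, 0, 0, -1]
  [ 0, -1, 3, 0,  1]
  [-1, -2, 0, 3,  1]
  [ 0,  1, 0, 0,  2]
A Jordan chain for λ = 3 of length 3:
v_1 = (0, 0, 0, -1, 0)ᵀ
v_2 = (0, 1, -1, -2, 1)ᵀ
v_3 = (0, 1, 0, 0, 0)ᵀ

Let N = A − (3)·I. We want v_3 with N^3 v_3 = 0 but N^2 v_3 ≠ 0; then v_{j-1} := N · v_j for j = 3, …, 2.

Pick v_3 = (0, 1, 0, 0, 0)ᵀ.
Then v_2 = N · v_3 = (0, 1, -1, -2, 1)ᵀ.
Then v_1 = N · v_2 = (0, 0, 0, -1, 0)ᵀ.

Sanity check: (A − (3)·I) v_1 = (0, 0, 0, 0, 0)ᵀ = 0. ✓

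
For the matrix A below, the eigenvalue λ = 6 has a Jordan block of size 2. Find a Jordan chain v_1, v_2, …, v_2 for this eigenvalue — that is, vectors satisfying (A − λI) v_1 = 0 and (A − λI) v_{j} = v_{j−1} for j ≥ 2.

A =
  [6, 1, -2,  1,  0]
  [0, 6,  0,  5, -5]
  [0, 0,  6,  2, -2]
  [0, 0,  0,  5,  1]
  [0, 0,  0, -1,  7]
A Jordan chain for λ = 6 of length 2:
v_1 = (1, 0, 0, 0, 0)ᵀ
v_2 = (0, 1, 0, 0, 0)ᵀ

Let N = A − (6)·I. We want v_2 with N^2 v_2 = 0 but N^1 v_2 ≠ 0; then v_{j-1} := N · v_j for j = 2, …, 2.

Pick v_2 = (0, 1, 0, 0, 0)ᵀ.
Then v_1 = N · v_2 = (1, 0, 0, 0, 0)ᵀ.

Sanity check: (A − (6)·I) v_1 = (0, 0, 0, 0, 0)ᵀ = 0. ✓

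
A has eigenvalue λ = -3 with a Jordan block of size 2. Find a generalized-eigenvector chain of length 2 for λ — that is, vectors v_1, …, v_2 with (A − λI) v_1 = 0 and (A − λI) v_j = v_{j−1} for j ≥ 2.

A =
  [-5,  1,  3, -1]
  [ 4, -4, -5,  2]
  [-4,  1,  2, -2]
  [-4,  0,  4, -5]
A Jordan chain for λ = -3 of length 2:
v_1 = (-2, 4, -4, -4)ᵀ
v_2 = (1, 0, 0, 0)ᵀ

Let N = A − (-3)·I. We want v_2 with N^2 v_2 = 0 but N^1 v_2 ≠ 0; then v_{j-1} := N · v_j for j = 2, …, 2.

Pick v_2 = (1, 0, 0, 0)ᵀ.
Then v_1 = N · v_2 = (-2, 4, -4, -4)ᵀ.

Sanity check: (A − (-3)·I) v_1 = (0, 0, 0, 0)ᵀ = 0. ✓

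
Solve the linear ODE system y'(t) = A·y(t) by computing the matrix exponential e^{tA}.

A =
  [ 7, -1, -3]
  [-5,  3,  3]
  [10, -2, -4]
e^{tA} =
  [5*t*exp(2*t) + exp(2*t), -t*exp(2*t), -3*t*exp(2*t)]
  [-5*t*exp(2*t), t*exp(2*t) + exp(2*t), 3*t*exp(2*t)]
  [10*t*exp(2*t), -2*t*exp(2*t), -6*t*exp(2*t) + exp(2*t)]

Strategy: write A = P · J · P⁻¹ where J is a Jordan canonical form, so e^{tA} = P · e^{tJ} · P⁻¹, and e^{tJ} can be computed block-by-block.

A has Jordan form
J =
  [2, 1, 0]
  [0, 2, 0]
  [0, 0, 2]
(up to reordering of blocks).

Per-block formulas:
  For a 2×2 Jordan block J_2(2): exp(t · J_2(2)) = e^(2t)·(I + t·N), where N is the 2×2 nilpotent shift.
  For a 1×1 block at λ = 2: exp(t · [2]) = [e^(2t)].

After assembling e^{tJ} and conjugating by P, we get:

e^{tA} =
  [5*t*exp(2*t) + exp(2*t), -t*exp(2*t), -3*t*exp(2*t)]
  [-5*t*exp(2*t), t*exp(2*t) + exp(2*t), 3*t*exp(2*t)]
  [10*t*exp(2*t), -2*t*exp(2*t), -6*t*exp(2*t) + exp(2*t)]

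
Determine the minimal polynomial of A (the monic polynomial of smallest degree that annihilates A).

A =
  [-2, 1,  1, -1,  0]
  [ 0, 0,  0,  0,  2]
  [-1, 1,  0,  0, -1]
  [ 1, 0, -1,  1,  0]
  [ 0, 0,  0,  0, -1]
x^4 + 2*x^3 + x^2

The characteristic polynomial is χ_A(x) = x^3*(x + 1)^2, so the eigenvalues are known. The minimal polynomial is
  m_A(x) = Π_λ (x − λ)^{k_λ}
where k_λ is the size of the *largest* Jordan block for λ (equivalently, the smallest k with (A − λI)^k v = 0 for every generalised eigenvector v of λ).

  λ = -1: largest Jordan block has size 2, contributing (x + 1)^2
  λ = 0: largest Jordan block has size 2, contributing (x − 0)^2

So m_A(x) = x^2*(x + 1)^2 = x^4 + 2*x^3 + x^2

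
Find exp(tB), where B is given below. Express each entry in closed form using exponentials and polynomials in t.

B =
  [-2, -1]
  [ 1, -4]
e^{tB} =
  [t*exp(-3*t) + exp(-3*t), -t*exp(-3*t)]
  [t*exp(-3*t), -t*exp(-3*t) + exp(-3*t)]

Strategy: write B = P · J · P⁻¹ where J is a Jordan canonical form, so e^{tB} = P · e^{tJ} · P⁻¹, and e^{tJ} can be computed block-by-block.

B has Jordan form
J =
  [-3,  1]
  [ 0, -3]
(up to reordering of blocks).

Per-block formulas:
  For a 2×2 Jordan block J_2(-3): exp(t · J_2(-3)) = e^(-3t)·(I + t·N), where N is the 2×2 nilpotent shift.

After assembling e^{tJ} and conjugating by P, we get:

e^{tB} =
  [t*exp(-3*t) + exp(-3*t), -t*exp(-3*t)]
  [t*exp(-3*t), -t*exp(-3*t) + exp(-3*t)]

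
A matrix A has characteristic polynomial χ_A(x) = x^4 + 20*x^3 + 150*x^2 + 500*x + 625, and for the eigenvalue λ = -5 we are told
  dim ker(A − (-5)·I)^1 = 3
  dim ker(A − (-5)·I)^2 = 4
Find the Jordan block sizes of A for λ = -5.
Block sizes for λ = -5: [2, 1, 1]

From the dimensions of kernels of powers, the number of Jordan blocks of size at least j is d_j − d_{j−1} where d_j = dim ker(N^j) (with d_0 = 0). Computing the differences gives [3, 1].
The number of blocks of size exactly k is (#blocks of size ≥ k) − (#blocks of size ≥ k + 1), so the partition is: 2 block(s) of size 1, 1 block(s) of size 2.
In nonincreasing order the block sizes are [2, 1, 1].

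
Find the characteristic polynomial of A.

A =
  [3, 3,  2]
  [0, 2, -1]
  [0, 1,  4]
x^3 - 9*x^2 + 27*x - 27

Expanding det(x·I − A) (e.g. by cofactor expansion or by noting that A is similar to its Jordan form J, which has the same characteristic polynomial as A) gives
  χ_A(x) = x^3 - 9*x^2 + 27*x - 27
which factors as (x - 3)^3. The eigenvalues (with algebraic multiplicities) are λ = 3 with multiplicity 3.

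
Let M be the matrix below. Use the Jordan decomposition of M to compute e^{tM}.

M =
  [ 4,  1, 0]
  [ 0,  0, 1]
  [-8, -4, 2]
e^{tM} =
  [2*t^2*exp(2*t) + 2*t*exp(2*t) + exp(2*t), t*exp(2*t), t^2*exp(2*t)/2]
  [-4*t^2*exp(2*t), -2*t*exp(2*t) + exp(2*t), -t^2*exp(2*t) + t*exp(2*t)]
  [-8*t^2*exp(2*t) - 8*t*exp(2*t), -4*t*exp(2*t), -2*t^2*exp(2*t) + exp(2*t)]

Strategy: write M = P · J · P⁻¹ where J is a Jordan canonical form, so e^{tM} = P · e^{tJ} · P⁻¹, and e^{tJ} can be computed block-by-block.

M has Jordan form
J =
  [2, 1, 0]
  [0, 2, 1]
  [0, 0, 2]
(up to reordering of blocks).

Per-block formulas:
  For a 3×3 Jordan block J_3(2): exp(t · J_3(2)) = e^(2t)·(I + t·N + (t^2/2)·N^2), where N is the 3×3 nilpotent shift.

After assembling e^{tJ} and conjugating by P, we get:

e^{tM} =
  [2*t^2*exp(2*t) + 2*t*exp(2*t) + exp(2*t), t*exp(2*t), t^2*exp(2*t)/2]
  [-4*t^2*exp(2*t), -2*t*exp(2*t) + exp(2*t), -t^2*exp(2*t) + t*exp(2*t)]
  [-8*t^2*exp(2*t) - 8*t*exp(2*t), -4*t*exp(2*t), -2*t^2*exp(2*t) + exp(2*t)]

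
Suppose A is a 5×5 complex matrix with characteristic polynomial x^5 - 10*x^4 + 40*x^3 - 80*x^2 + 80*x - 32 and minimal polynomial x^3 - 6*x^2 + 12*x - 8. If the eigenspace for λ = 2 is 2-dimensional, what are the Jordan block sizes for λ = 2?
Block sizes for λ = 2: [3, 2]

Step 1 — from the characteristic polynomial, algebraic multiplicity of λ = 2 is 5. From dim ker(A − (2)·I) = 2, there are exactly 2 Jordan blocks for λ = 2.
Step 2 — from the minimal polynomial, the factor (x − 2)^3 tells us the largest block for λ = 2 has size 3.
Step 3 — with total size 5, 2 blocks, and largest block 3, the block sizes (in nonincreasing order) are [3, 2].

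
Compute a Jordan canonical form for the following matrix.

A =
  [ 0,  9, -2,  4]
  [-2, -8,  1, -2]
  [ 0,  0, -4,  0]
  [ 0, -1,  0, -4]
J_3(-4) ⊕ J_1(-4)

The characteristic polynomial is
  det(x·I − A) = x^4 + 16*x^3 + 96*x^2 + 256*x + 256 = (x + 4)^4

Eigenvalues and multiplicities (the geometric multiplicity of λ is n − rank(A − λI), which equals the number of Jordan blocks for λ):
  λ = -4: algebraic multiplicity = 4, geometric multiplicity = 2

Determining the block sizes for each eigenvalue:
  λ = -4: with am = 4 and gm = 2, the partition is not yet determined (e.g. several partitions of 4 into 2 parts exist). Let N = A − (-4)·I. Computing rank(N^1) = 2, rank(N^2) = 1, rank(N^3) = 0; the number of blocks of size ≥ j is rank(N^{j−1}) − rank(N^j), giving [2, 1, 1]. So we have 1 block(s) of size 3, 1 block(s) of size 1 → block sizes [3, 1]

Assembling the blocks gives a Jordan form
J =
  [-4,  1,  0,  0]
  [ 0, -4,  1,  0]
  [ 0,  0, -4,  0]
  [ 0,  0,  0, -4]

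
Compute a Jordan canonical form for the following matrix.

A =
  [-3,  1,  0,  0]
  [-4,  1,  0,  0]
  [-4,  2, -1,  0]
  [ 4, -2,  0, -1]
J_2(-1) ⊕ J_1(-1) ⊕ J_1(-1)

The characteristic polynomial is
  det(x·I − A) = x^4 + 4*x^3 + 6*x^2 + 4*x + 1 = (x + 1)^4

Eigenvalues and multiplicities (the geometric multiplicity of λ is n − rank(A − λI), which equals the number of Jordan blocks for λ):
  λ = -1: algebraic multiplicity = 4, geometric multiplicity = 3

Determining the block sizes for each eigenvalue:
  λ = -1: 3 blocks summing to 4 forces exactly one block of size 2 and the rest size 1 → block sizes [2, 1, 1]

Assembling the blocks gives a Jordan form
J =
  [-1,  1,  0,  0]
  [ 0, -1,  0,  0]
  [ 0,  0, -1,  0]
  [ 0,  0,  0, -1]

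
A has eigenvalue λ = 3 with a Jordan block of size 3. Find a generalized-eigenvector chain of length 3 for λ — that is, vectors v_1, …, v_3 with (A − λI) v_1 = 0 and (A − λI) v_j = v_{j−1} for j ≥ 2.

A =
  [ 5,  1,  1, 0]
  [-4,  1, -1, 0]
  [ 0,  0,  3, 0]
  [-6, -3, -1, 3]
A Jordan chain for λ = 3 of length 3:
v_1 = (1, -2, 0, -3)ᵀ
v_2 = (1, -1, 0, -1)ᵀ
v_3 = (0, 0, 1, 0)ᵀ

Let N = A − (3)·I. We want v_3 with N^3 v_3 = 0 but N^2 v_3 ≠ 0; then v_{j-1} := N · v_j for j = 3, …, 2.

Pick v_3 = (0, 0, 1, 0)ᵀ.
Then v_2 = N · v_3 = (1, -1, 0, -1)ᵀ.
Then v_1 = N · v_2 = (1, -2, 0, -3)ᵀ.

Sanity check: (A − (3)·I) v_1 = (0, 0, 0, 0)ᵀ = 0. ✓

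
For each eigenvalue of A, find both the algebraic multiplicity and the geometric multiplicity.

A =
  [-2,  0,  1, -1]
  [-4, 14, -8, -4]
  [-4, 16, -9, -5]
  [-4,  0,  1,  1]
λ = -2: alg = 1, geom = 1; λ = 2: alg = 3, geom = 2

Step 1 — factor the characteristic polynomial to read off the algebraic multiplicities:
  χ_A(x) = (x - 2)^3*(x + 2)

Step 2 — compute geometric multiplicities via the rank-nullity identity g(λ) = n − rank(A − λI):
  rank(A − (-2)·I) = 3, so dim ker(A − (-2)·I) = n − 3 = 1
  rank(A − (2)·I) = 2, so dim ker(A − (2)·I) = n − 2 = 2

Summary:
  λ = -2: algebraic multiplicity = 1, geometric multiplicity = 1
  λ = 2: algebraic multiplicity = 3, geometric multiplicity = 2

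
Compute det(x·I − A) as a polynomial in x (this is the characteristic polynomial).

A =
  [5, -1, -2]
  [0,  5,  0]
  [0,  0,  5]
x^3 - 15*x^2 + 75*x - 125

Expanding det(x·I − A) (e.g. by cofactor expansion or by noting that A is similar to its Jordan form J, which has the same characteristic polynomial as A) gives
  χ_A(x) = x^3 - 15*x^2 + 75*x - 125
which factors as (x - 5)^3. The eigenvalues (with algebraic multiplicities) are λ = 5 with multiplicity 3.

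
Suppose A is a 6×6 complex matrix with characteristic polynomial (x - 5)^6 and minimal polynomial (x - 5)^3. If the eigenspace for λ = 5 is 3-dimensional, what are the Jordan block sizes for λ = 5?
Block sizes for λ = 5: [3, 2, 1]

Step 1 — from the characteristic polynomial, algebraic multiplicity of λ = 5 is 6. From dim ker(A − (5)·I) = 3, there are exactly 3 Jordan blocks for λ = 5.
Step 2 — from the minimal polynomial, the factor (x − 5)^3 tells us the largest block for λ = 5 has size 3.
Step 3 — with total size 6, 3 blocks, and largest block 3, the block sizes (in nonincreasing order) are [3, 2, 1].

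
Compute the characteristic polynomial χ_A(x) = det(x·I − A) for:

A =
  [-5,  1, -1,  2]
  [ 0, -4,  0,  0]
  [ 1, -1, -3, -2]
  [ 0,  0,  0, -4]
x^4 + 16*x^3 + 96*x^2 + 256*x + 256

Expanding det(x·I − A) (e.g. by cofactor expansion or by noting that A is similar to its Jordan form J, which has the same characteristic polynomial as A) gives
  χ_A(x) = x^4 + 16*x^3 + 96*x^2 + 256*x + 256
which factors as (x + 4)^4. The eigenvalues (with algebraic multiplicities) are λ = -4 with multiplicity 4.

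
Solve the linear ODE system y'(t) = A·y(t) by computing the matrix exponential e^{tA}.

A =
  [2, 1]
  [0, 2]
e^{tA} =
  [exp(2*t), t*exp(2*t)]
  [0, exp(2*t)]

Strategy: write A = P · J · P⁻¹ where J is a Jordan canonical form, so e^{tA} = P · e^{tJ} · P⁻¹, and e^{tJ} can be computed block-by-block.

A has Jordan form
J =
  [2, 1]
  [0, 2]
(up to reordering of blocks).

Per-block formulas:
  For a 2×2 Jordan block J_2(2): exp(t · J_2(2)) = e^(2t)·(I + t·N), where N is the 2×2 nilpotent shift.

After assembling e^{tJ} and conjugating by P, we get:

e^{tA} =
  [exp(2*t), t*exp(2*t)]
  [0, exp(2*t)]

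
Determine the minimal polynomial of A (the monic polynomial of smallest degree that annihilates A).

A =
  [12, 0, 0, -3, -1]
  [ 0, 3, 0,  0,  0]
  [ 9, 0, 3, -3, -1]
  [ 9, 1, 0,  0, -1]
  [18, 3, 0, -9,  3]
x^4 - 18*x^3 + 117*x^2 - 324*x + 324

The characteristic polynomial is χ_A(x) = (x - 6)^2*(x - 3)^3, so the eigenvalues are known. The minimal polynomial is
  m_A(x) = Π_λ (x − λ)^{k_λ}
where k_λ is the size of the *largest* Jordan block for λ (equivalently, the smallest k with (A − λI)^k v = 0 for every generalised eigenvector v of λ).

  λ = 3: largest Jordan block has size 2, contributing (x − 3)^2
  λ = 6: largest Jordan block has size 2, contributing (x − 6)^2

So m_A(x) = (x - 6)^2*(x - 3)^2 = x^4 - 18*x^3 + 117*x^2 - 324*x + 324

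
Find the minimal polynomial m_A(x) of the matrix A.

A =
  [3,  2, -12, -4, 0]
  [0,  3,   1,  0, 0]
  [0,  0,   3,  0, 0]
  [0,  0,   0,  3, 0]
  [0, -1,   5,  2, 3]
x^3 - 9*x^2 + 27*x - 27

The characteristic polynomial is χ_A(x) = (x - 3)^5, so the eigenvalues are known. The minimal polynomial is
  m_A(x) = Π_λ (x − λ)^{k_λ}
where k_λ is the size of the *largest* Jordan block for λ (equivalently, the smallest k with (A − λI)^k v = 0 for every generalised eigenvector v of λ).

  λ = 3: largest Jordan block has size 3, contributing (x − 3)^3

So m_A(x) = (x - 3)^3 = x^3 - 9*x^2 + 27*x - 27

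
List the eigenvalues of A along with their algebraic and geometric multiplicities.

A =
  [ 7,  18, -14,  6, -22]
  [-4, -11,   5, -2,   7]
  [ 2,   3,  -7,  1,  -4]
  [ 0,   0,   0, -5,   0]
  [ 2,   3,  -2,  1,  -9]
λ = -5: alg = 5, geom = 3

Step 1 — factor the characteristic polynomial to read off the algebraic multiplicities:
  χ_A(x) = (x + 5)^5

Step 2 — compute geometric multiplicities via the rank-nullity identity g(λ) = n − rank(A − λI):
  rank(A − (-5)·I) = 2, so dim ker(A − (-5)·I) = n − 2 = 3

Summary:
  λ = -5: algebraic multiplicity = 5, geometric multiplicity = 3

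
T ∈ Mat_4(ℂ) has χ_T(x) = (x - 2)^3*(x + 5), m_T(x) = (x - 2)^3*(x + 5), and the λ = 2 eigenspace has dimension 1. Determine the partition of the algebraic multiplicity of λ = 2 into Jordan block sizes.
Block sizes for λ = 2: [3]

Step 1 — from the characteristic polynomial, algebraic multiplicity of λ = 2 is 3. From dim ker(T − (2)·I) = 1, there are exactly 1 Jordan blocks for λ = 2.
Step 2 — from the minimal polynomial, the factor (x − 2)^3 tells us the largest block for λ = 2 has size 3.
Step 3 — with total size 3, 1 blocks, and largest block 3, the block sizes (in nonincreasing order) are [3].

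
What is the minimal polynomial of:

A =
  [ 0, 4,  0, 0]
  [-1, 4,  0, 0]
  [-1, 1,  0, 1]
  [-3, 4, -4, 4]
x^2 - 4*x + 4

The characteristic polynomial is χ_A(x) = (x - 2)^4, so the eigenvalues are known. The minimal polynomial is
  m_A(x) = Π_λ (x − λ)^{k_λ}
where k_λ is the size of the *largest* Jordan block for λ (equivalently, the smallest k with (A − λI)^k v = 0 for every generalised eigenvector v of λ).

  λ = 2: largest Jordan block has size 2, contributing (x − 2)^2

So m_A(x) = (x - 2)^2 = x^2 - 4*x + 4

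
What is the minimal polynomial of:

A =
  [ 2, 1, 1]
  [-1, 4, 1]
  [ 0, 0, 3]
x^2 - 6*x + 9

The characteristic polynomial is χ_A(x) = (x - 3)^3, so the eigenvalues are known. The minimal polynomial is
  m_A(x) = Π_λ (x − λ)^{k_λ}
where k_λ is the size of the *largest* Jordan block for λ (equivalently, the smallest k with (A − λI)^k v = 0 for every generalised eigenvector v of λ).

  λ = 3: largest Jordan block has size 2, contributing (x − 3)^2

So m_A(x) = (x - 3)^2 = x^2 - 6*x + 9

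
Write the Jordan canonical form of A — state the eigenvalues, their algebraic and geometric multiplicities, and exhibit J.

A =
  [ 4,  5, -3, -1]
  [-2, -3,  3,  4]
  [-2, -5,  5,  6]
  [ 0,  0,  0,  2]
J_2(2) ⊕ J_2(2)

The characteristic polynomial is
  det(x·I − A) = x^4 - 8*x^3 + 24*x^2 - 32*x + 16 = (x - 2)^4

Eigenvalues and multiplicities (the geometric multiplicity of λ is n − rank(A − λI), which equals the number of Jordan blocks for λ):
  λ = 2: algebraic multiplicity = 4, geometric multiplicity = 2

Determining the block sizes for each eigenvalue:
  λ = 2: with am = 4 and gm = 2, the partition is not yet determined (e.g. several partitions of 4 into 2 parts exist). Let N = A − (2)·I. Computing rank(N^1) = 2, rank(N^2) = 0; the number of blocks of size ≥ j is rank(N^{j−1}) − rank(N^j), giving [2, 2]. So we have 2 block(s) of size 2 → block sizes [2, 2]

Assembling the blocks gives a Jordan form
J =
  [2, 1, 0, 0]
  [0, 2, 0, 0]
  [0, 0, 2, 1]
  [0, 0, 0, 2]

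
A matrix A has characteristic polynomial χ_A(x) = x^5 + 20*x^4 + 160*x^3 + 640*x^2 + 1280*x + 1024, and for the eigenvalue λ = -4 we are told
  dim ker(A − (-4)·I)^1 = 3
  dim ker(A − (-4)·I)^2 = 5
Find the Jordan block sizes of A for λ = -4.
Block sizes for λ = -4: [2, 2, 1]

From the dimensions of kernels of powers, the number of Jordan blocks of size at least j is d_j − d_{j−1} where d_j = dim ker(N^j) (with d_0 = 0). Computing the differences gives [3, 2].
The number of blocks of size exactly k is (#blocks of size ≥ k) − (#blocks of size ≥ k + 1), so the partition is: 1 block(s) of size 1, 2 block(s) of size 2.
In nonincreasing order the block sizes are [2, 2, 1].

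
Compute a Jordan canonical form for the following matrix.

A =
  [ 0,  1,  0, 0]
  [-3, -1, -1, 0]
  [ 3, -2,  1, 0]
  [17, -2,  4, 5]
J_3(0) ⊕ J_1(5)

The characteristic polynomial is
  det(x·I − A) = x^4 - 5*x^3 = x^3*(x - 5)

Eigenvalues and multiplicities (the geometric multiplicity of λ is n − rank(A − λI), which equals the number of Jordan blocks for λ):
  λ = 0: algebraic multiplicity = 3, geometric multiplicity = 1
  λ = 5: algebraic multiplicity = 1, geometric multiplicity = 1

Determining the block sizes for each eigenvalue:
  λ = 0: one block (gm = 1), so the single block has size am = 3 → block sizes [3]
  λ = 5: one block (gm = 1), so the single block has size am = 1 → block sizes [1]

Assembling the blocks gives a Jordan form
J =
  [0, 1, 0, 0]
  [0, 0, 1, 0]
  [0, 0, 0, 0]
  [0, 0, 0, 5]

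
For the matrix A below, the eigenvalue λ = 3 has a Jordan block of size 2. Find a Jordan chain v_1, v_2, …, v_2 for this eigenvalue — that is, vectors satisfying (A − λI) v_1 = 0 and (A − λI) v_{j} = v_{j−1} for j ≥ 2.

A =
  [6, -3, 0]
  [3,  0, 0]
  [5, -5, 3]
A Jordan chain for λ = 3 of length 2:
v_1 = (3, 3, 5)ᵀ
v_2 = (1, 0, 0)ᵀ

Let N = A − (3)·I. We want v_2 with N^2 v_2 = 0 but N^1 v_2 ≠ 0; then v_{j-1} := N · v_j for j = 2, …, 2.

Pick v_2 = (1, 0, 0)ᵀ.
Then v_1 = N · v_2 = (3, 3, 5)ᵀ.

Sanity check: (A − (3)·I) v_1 = (0, 0, 0)ᵀ = 0. ✓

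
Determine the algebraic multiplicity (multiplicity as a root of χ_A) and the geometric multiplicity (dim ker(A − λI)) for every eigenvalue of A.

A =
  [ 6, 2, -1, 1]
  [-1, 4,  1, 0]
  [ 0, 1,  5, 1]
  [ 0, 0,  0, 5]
λ = 5: alg = 4, geom = 2

Step 1 — factor the characteristic polynomial to read off the algebraic multiplicities:
  χ_A(x) = (x - 5)^4

Step 2 — compute geometric multiplicities via the rank-nullity identity g(λ) = n − rank(A − λI):
  rank(A − (5)·I) = 2, so dim ker(A − (5)·I) = n − 2 = 2

Summary:
  λ = 5: algebraic multiplicity = 4, geometric multiplicity = 2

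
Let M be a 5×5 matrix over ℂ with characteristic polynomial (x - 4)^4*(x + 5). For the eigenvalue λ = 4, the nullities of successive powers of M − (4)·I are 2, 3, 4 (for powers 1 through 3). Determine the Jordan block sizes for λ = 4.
Block sizes for λ = 4: [3, 1]

From the dimensions of kernels of powers, the number of Jordan blocks of size at least j is d_j − d_{j−1} where d_j = dim ker(N^j) (with d_0 = 0). Computing the differences gives [2, 1, 1].
The number of blocks of size exactly k is (#blocks of size ≥ k) − (#blocks of size ≥ k + 1), so the partition is: 1 block(s) of size 1, 1 block(s) of size 3.
In nonincreasing order the block sizes are [3, 1].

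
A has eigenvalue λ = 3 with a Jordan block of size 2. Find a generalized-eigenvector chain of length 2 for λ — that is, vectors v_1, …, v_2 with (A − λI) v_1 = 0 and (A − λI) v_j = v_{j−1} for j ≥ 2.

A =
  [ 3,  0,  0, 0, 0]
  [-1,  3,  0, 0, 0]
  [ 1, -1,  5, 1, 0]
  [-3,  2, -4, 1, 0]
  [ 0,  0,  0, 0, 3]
A Jordan chain for λ = 3 of length 2:
v_1 = (0, -1, 1, -3, 0)ᵀ
v_2 = (1, 0, 0, 0, 0)ᵀ

Let N = A − (3)·I. We want v_2 with N^2 v_2 = 0 but N^1 v_2 ≠ 0; then v_{j-1} := N · v_j for j = 2, …, 2.

Pick v_2 = (1, 0, 0, 0, 0)ᵀ.
Then v_1 = N · v_2 = (0, -1, 1, -3, 0)ᵀ.

Sanity check: (A − (3)·I) v_1 = (0, 0, 0, 0, 0)ᵀ = 0. ✓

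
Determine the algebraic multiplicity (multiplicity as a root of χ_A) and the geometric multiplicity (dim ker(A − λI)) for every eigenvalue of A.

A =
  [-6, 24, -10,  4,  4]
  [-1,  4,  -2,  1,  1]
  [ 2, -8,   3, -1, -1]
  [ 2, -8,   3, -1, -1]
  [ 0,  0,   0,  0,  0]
λ = 0: alg = 5, geom = 3

Step 1 — factor the characteristic polynomial to read off the algebraic multiplicities:
  χ_A(x) = x^5

Step 2 — compute geometric multiplicities via the rank-nullity identity g(λ) = n − rank(A − λI):
  rank(A − (0)·I) = 2, so dim ker(A − (0)·I) = n − 2 = 3

Summary:
  λ = 0: algebraic multiplicity = 5, geometric multiplicity = 3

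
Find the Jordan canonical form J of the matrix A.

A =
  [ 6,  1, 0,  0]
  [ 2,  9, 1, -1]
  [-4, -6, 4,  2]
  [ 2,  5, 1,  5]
J_3(6) ⊕ J_1(6)

The characteristic polynomial is
  det(x·I − A) = x^4 - 24*x^3 + 216*x^2 - 864*x + 1296 = (x - 6)^4

Eigenvalues and multiplicities (the geometric multiplicity of λ is n − rank(A − λI), which equals the number of Jordan blocks for λ):
  λ = 6: algebraic multiplicity = 4, geometric multiplicity = 2

Determining the block sizes for each eigenvalue:
  λ = 6: with am = 4 and gm = 2, the partition is not yet determined (e.g. several partitions of 4 into 2 parts exist). Let N = A − (6)·I. Computing rank(N^1) = 2, rank(N^2) = 1, rank(N^3) = 0; the number of blocks of size ≥ j is rank(N^{j−1}) − rank(N^j), giving [2, 1, 1]. So we have 1 block(s) of size 3, 1 block(s) of size 1 → block sizes [3, 1]

Assembling the blocks gives a Jordan form
J =
  [6, 1, 0, 0]
  [0, 6, 1, 0]
  [0, 0, 6, 0]
  [0, 0, 0, 6]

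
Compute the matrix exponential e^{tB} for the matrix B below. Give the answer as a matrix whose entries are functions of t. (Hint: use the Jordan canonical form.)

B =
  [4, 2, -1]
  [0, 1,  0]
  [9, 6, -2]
e^{tB} =
  [3*t*exp(t) + exp(t), 2*t*exp(t), -t*exp(t)]
  [0, exp(t), 0]
  [9*t*exp(t), 6*t*exp(t), -3*t*exp(t) + exp(t)]

Strategy: write B = P · J · P⁻¹ where J is a Jordan canonical form, so e^{tB} = P · e^{tJ} · P⁻¹, and e^{tJ} can be computed block-by-block.

B has Jordan form
J =
  [1, 1, 0]
  [0, 1, 0]
  [0, 0, 1]
(up to reordering of blocks).

Per-block formulas:
  For a 1×1 block at λ = 1: exp(t · [1]) = [e^(1t)].
  For a 2×2 Jordan block J_2(1): exp(t · J_2(1)) = e^(1t)·(I + t·N), where N is the 2×2 nilpotent shift.

After assembling e^{tJ} and conjugating by P, we get:

e^{tB} =
  [3*t*exp(t) + exp(t), 2*t*exp(t), -t*exp(t)]
  [0, exp(t), 0]
  [9*t*exp(t), 6*t*exp(t), -3*t*exp(t) + exp(t)]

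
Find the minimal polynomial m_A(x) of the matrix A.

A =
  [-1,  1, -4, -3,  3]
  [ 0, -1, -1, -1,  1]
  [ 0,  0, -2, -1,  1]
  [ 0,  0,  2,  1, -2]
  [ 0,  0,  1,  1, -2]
x^2 + 2*x + 1

The characteristic polynomial is χ_A(x) = (x + 1)^5, so the eigenvalues are known. The minimal polynomial is
  m_A(x) = Π_λ (x − λ)^{k_λ}
where k_λ is the size of the *largest* Jordan block for λ (equivalently, the smallest k with (A − λI)^k v = 0 for every generalised eigenvector v of λ).

  λ = -1: largest Jordan block has size 2, contributing (x + 1)^2

So m_A(x) = (x + 1)^2 = x^2 + 2*x + 1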